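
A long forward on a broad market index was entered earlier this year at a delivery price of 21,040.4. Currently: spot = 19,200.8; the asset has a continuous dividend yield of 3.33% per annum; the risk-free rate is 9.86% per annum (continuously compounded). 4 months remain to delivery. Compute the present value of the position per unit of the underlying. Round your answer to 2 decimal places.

-1371.26

Current fair forward for the remaining 4 months: F = S·e^((r − q)·T), (r − q) = 0.0986 − 0.0333 = 0.0653
F = 19200.8 · e^(0.0653 × 4/12) = 19200.8 × 1.02200529 = 19623.3192
Value of long forward = (F − K)·e^(−rT) = (19623.3192 − 21040.4) · e^(−0.0986·4/12)
= -1417.0808 × 0.96766757 = -1371.26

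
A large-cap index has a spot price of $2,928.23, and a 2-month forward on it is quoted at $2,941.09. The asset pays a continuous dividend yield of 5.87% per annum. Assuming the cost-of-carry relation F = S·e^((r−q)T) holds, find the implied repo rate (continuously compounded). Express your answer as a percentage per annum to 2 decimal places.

From F = S·e^((r−q)T): (r − q) = ln(F/S)/T
ln(2941.09/2928.23) = ln(1.004392) = 0.004382
(r − q) = 0.004382 / (2/12) = 0.026292
r = ln(F/S)/T + q = 0.026292 + 0.0587 = 0.084992
r = 8.50%

8.50%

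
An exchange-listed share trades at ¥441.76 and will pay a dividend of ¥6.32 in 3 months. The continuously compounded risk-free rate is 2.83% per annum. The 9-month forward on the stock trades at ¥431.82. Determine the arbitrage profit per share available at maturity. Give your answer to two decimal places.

PV(dividends) I = 6.32·e^(−0.0283·3/12) = 6.2754
Fair forward F* = (S − I)·e^(rT) = (441.76 − 6.2754)·e^0.021225 = 435.4846 × 1.021452 = 444.8266
Market ¥431.82 < fair 444.8266: forward underpriced → reverse cash-and-carry (short the stock, invest proceeds at r, pay the dividends, go long the forward).
Profit at T = |F_mkt − F*| = |431.82 − 444.8266| = ¥13.01 per share

¥13.01 per share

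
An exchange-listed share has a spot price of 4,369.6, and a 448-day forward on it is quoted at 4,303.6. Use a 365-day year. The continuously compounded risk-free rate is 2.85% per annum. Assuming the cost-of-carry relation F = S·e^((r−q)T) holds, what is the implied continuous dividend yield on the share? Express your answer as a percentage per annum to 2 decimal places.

4.09%

From F = S·e^((r−q)T): (r − q) = ln(F/S)/T
ln(4303.6/4369.6) = ln(0.984896) = -0.015219
(r − q) = -0.015219 / (448/365) = -0.012399
q = r − ln(F/S)/T = 0.0285 + 0.012399 = 0.040899
q = 4.09%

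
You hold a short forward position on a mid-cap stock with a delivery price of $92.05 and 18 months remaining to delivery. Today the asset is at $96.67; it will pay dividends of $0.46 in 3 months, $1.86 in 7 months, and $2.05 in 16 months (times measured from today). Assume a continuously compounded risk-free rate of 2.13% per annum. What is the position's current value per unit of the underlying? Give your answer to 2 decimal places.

-$3.23

PV(remaining dividends) I = 0.46·e^(−0.0213·3/12) + 1.86·e^(−0.0213·7/12) + 2.05·e^(−0.0213·16/12) = 4.2872
Current forward F = (S − I)·e^(rT) = (96.67 − 4.2872)·e^(0.0213·18/12) = 92.3828 × 1.032466 = 95.3821
Value (long) = (F − K)·e^(−rT) = (95.3821 − 92.05) × 0.968555 = 3.2273
Short position value = −(long value) = -$3.23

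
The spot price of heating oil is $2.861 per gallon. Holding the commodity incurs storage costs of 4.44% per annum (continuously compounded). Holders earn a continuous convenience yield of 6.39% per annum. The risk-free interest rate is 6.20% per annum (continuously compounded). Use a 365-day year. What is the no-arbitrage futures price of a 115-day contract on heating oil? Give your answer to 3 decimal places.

Net carry = r + u − y = 0.0620 + 0.0444 − 0.0639 = 0.0425
F = S·e^((r+u−y)T) = 2.861 · e^(0.0425 × 115/365) = 2.861 · e^0.013390
= 2.861 × 1.013480 = $2.900 per gallon

$2.900 per gallon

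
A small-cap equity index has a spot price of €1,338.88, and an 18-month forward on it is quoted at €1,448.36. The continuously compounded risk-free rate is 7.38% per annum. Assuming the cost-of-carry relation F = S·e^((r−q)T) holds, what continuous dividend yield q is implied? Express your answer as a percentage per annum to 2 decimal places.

From F = S·e^((r−q)T): (r − q) = ln(F/S)/T
ln(1448.36/1338.88) = ln(1.081770) = 0.078599
(r − q) = 0.078599 / (18/12) = 0.052399
q = r − ln(F/S)/T = 0.0738 − 0.052399 = 0.021401
q = 2.14%

2.14%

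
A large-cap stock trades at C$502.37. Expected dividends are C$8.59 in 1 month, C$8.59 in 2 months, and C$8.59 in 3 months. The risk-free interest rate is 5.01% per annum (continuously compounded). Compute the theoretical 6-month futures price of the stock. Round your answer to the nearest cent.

C$488.91

PV(dividends) I = 8.59·e^(−0.0501·1/12) + 8.59·e^(−0.0501·2/12) + 8.59·e^(−0.0501·3/12)
I = 8.5542 + 8.5186 + 8.4831 = 25.5559
F = (S − I)·e^(rT) = (502.37 − 25.5559) · e^(0.0501·6/12)
= 476.8141 · e^0.025050 = 476.8141 × 1.025366 = C$488.91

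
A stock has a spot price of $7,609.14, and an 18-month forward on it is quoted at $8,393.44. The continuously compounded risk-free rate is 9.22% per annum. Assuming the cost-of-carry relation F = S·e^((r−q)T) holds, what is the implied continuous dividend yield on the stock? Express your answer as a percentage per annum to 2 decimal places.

2.68%

From F = S·e^((r−q)T): (r − q) = ln(F/S)/T
ln(8393.44/7609.14) = ln(1.103073) = 0.098100
(r − q) = 0.098100 / (18/12) = 0.065400
q = r − ln(F/S)/T = 0.0922 − 0.065400 = 0.026800
q = 2.68%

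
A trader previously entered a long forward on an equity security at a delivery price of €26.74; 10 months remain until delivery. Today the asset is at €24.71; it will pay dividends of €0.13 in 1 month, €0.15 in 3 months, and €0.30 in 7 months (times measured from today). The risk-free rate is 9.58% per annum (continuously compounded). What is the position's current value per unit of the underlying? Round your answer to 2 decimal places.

PV(remaining dividends) I = 0.13·e^(−0.0958·1/12) + 0.15·e^(−0.0958·3/12) + 0.30·e^(−0.0958·7/12) = 0.5591
Current forward F = (S − I)·e^(rT) = (24.71 − 0.5591)·e^(0.0958·10/12) = 24.1509 × 1.083107 = 26.1580
Value (long) = (F − K)·e^(−rT) = (26.1580 − 26.74) × 0.923270 = -0.5373
Value = -€0.54

-€0.54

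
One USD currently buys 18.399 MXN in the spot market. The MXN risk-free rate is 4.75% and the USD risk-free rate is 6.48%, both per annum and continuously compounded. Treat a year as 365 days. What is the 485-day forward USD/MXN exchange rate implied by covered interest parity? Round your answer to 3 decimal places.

F = S·e^((r_MXN − r_USD)T) = 18.399 · e^((0.0475 − 0.0648) × 485/365)
= 18.399 · e^-0.022988 = 18.399 × 0.977274
F = 17.981 MXN per USD

17.981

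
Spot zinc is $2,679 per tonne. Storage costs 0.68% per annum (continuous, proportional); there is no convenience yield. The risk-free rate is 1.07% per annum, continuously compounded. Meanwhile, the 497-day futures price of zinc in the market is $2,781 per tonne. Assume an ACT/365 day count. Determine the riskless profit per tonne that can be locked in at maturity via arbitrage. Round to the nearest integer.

Fair futures: F* = S·e^(carry·T), with carry = (r + u) = 0.0107 + 0.0068 = 0.0175
F* = 2679 · e^(0.0175 × 497/365) = 2679 · e^0.023829 = 2679 × 1.024115 = $2743.6041
Market $2781 > fair $2743.6041: forward overpriced → cash-and-carry (buy spot, short the forward).
At maturity, profit = |F_mkt − F*| = |2781 − 2743.6041| = $37 per tonne

$37 per tonne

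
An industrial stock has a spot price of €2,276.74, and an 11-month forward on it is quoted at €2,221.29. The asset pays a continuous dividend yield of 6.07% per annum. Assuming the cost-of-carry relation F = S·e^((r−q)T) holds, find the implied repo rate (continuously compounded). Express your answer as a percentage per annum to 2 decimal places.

3.38%

From F = S·e^((r−q)T): (r − q) = ln(F/S)/T
ln(2221.29/2276.74) = ln(0.975645) = -0.024656
(r − q) = -0.024656 / (11/12) = -0.026897
r = ln(F/S)/T + q = -0.026897 + 0.0607 = 0.033803
r = 3.38%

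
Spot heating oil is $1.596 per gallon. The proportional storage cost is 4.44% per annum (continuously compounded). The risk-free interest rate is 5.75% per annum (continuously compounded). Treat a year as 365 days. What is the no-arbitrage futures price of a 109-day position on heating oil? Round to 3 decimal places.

$1.645 per gallon

Net carry = r + u − y = 0.0575 + 0.0444 − 0.0000 = 0.1019
F = S·e^((r+u−y)T) = 1.596 · e^(0.1019 × 109/365) = 1.596 · e^0.030430
= 1.596 × 1.030898 = $1.645 per gallon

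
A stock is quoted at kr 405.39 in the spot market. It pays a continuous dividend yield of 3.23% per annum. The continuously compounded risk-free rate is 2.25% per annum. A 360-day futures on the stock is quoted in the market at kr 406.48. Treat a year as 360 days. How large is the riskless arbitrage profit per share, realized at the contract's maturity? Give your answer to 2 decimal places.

kr 5.04 per share

Fair futures: F* = S·e^(carry·T), with carry = (r − q) = 0.0225 − 0.0323 = -0.0098
F* = 405.39 · e^(-0.0098 × 360/360) = 405.39 · e^-0.009800 = 405.39 × 0.990248 = kr 401.4366
Market kr 406.48 > fair kr 401.4366: forward overpriced → cash-and-carry (buy spot, short the forward).
At maturity, profit = |F_mkt − F*| = |406.48 − 401.4366| = kr 5.04 per share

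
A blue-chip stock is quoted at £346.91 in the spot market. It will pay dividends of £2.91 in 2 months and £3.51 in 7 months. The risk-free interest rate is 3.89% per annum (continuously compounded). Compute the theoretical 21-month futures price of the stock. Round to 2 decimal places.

PV(dividends) I = 2.91·e^(−0.0389·2/12) + 3.51·e^(−0.0389·7/12)
I = 2.8912 + 3.4312 = 6.3224
F = (S − I)·e^(rT) = (346.91 − 6.3224) · e^(0.0389·21/12)
= 340.5876 · e^0.068075 = 340.5876 × 1.070446 = £364.58

£364.58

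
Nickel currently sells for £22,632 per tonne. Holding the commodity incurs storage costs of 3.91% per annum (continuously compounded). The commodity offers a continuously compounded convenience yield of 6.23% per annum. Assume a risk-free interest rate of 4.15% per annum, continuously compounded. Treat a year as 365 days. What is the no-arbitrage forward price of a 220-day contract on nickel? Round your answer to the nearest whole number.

£22,883 per tonne

Net carry = r + u − y = 0.0415 + 0.0391 − 0.0623 = 0.0183
F = S·e^((r+u−y)T) = 22632 · e^(0.0183 × 220/365) = 22632 · e^0.011030
= 22632 × 1.011091 = £22,883 per tonne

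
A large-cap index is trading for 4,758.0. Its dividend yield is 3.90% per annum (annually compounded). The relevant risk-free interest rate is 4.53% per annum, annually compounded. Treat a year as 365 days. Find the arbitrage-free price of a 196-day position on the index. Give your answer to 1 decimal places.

4,773.5

F = S · (1+r)^T / (1+q)^T
= 4758.0 × 1.024076 / 1.020757 = 4758.0 × 1.003252
F = 4,773.5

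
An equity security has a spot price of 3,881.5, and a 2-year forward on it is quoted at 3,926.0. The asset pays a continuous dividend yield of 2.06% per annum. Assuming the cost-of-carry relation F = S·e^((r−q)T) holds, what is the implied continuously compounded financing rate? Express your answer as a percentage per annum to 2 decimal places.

2.63%

From F = S·e^((r−q)T): (r − q) = ln(F/S)/T
ln(3926.0/3881.5) = ln(1.011465) = 0.011400
(r − q) = 0.011400 / (2) = 0.005700
r = ln(F/S)/T + q = 0.005700 + 0.0206 = 0.026300
r = 2.63%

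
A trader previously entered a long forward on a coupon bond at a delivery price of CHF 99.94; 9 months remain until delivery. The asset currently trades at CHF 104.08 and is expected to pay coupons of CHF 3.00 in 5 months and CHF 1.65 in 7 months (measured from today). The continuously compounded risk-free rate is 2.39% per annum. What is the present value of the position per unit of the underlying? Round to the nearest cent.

CHF 1.32

PV(remaining coupons) I = 3.00·e^(−0.0239·5/12) + 1.65·e^(−0.0239·7/12) = 4.5974
Current forward F = (S − I)·e^(rT) = (104.08 − 4.5974)·e^(0.0239·9/12) = 99.4826 × 1.018087 = 101.2819
Value (long) = (F − K)·e^(−rT) = (101.2819 − 99.94) × 0.982235 = 1.3181
Value = CHF 1.32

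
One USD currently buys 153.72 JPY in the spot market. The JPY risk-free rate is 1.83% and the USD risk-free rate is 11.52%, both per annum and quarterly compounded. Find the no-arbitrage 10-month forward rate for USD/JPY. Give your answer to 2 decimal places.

By covered interest parity, F = S · (1+r_JPY/4)^(4T) / (1+r_USD/4)^(4T)
= 153.72 × 1.015332 / 1.099267 = 153.72 × 0.923645
F = 141.98 JPY per USD

141.98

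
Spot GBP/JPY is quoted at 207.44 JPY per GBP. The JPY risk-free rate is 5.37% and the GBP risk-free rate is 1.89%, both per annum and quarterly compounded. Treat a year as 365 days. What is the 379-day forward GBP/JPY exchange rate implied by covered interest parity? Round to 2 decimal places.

215.00

By covered interest parity, F = S · (1+r_JPY/4)^(4T) / (1+r_GBP/4)^(4T)
= 207.44 × 1.056951 / 1.019772 = 207.44 × 1.036458
F = 215.00 JPY per GBP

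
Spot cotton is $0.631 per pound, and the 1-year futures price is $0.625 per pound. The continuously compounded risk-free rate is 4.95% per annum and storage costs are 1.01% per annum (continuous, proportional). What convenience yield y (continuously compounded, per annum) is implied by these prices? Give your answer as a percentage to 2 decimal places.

6.92%

F = S·e^((r+u−y)T) ⇒ (r+u−y) = ln(F/S)/T
ln(0.625/0.631) = -0.009554; /T ⇒ -0.009554
y = r + u − ln(F/S)/T = 0.0495 + 0.0101 + 0.009554 = 0.069154
y = 6.92%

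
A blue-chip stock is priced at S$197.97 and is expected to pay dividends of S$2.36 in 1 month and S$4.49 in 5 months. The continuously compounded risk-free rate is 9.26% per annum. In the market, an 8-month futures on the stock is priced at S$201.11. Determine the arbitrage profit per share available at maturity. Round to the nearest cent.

PV(dividends) I = 2.36·e^(−0.0926·1/12) + 4.49·e^(−0.0926·5/12) = 6.6619
Fair futures F* = (S − I)·e^(rT) = (197.97 − 6.6619)·e^0.061733 = 191.3081 × 1.063678 = 203.4902
Market S$201.11 < fair 203.4902: forward underpriced → reverse cash-and-carry (short the stock, invest proceeds at r, pay the dividends, go long the forward).
Profit at T = |F_mkt − F*| = |201.11 − 203.4902| = S$2.38 per share

S$2.38 per share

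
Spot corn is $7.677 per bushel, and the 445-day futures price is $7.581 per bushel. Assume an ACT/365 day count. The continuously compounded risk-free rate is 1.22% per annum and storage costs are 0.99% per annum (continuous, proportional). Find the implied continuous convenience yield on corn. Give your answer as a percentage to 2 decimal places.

F = S·e^((r+u−y)T) ⇒ (r+u−y) = ln(F/S)/T
ln(7.581/7.677) = -0.012584; /T ⇒ -0.010322
y = r + u − ln(F/S)/T = 0.0122 + 0.0099 + 0.010322 = 0.032422
y = 3.24%

3.24%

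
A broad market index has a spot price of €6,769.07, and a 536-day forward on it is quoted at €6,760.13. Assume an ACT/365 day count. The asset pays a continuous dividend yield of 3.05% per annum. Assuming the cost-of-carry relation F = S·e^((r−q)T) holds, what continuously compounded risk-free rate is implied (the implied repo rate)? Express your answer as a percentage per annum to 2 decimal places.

2.96%

From F = S·e^((r−q)T): (r − q) = ln(F/S)/T
ln(6760.13/6769.07) = ln(0.998679) = -0.001322
(r − q) = -0.001322 / (536/365) = -0.000900
r = ln(F/S)/T + q = -0.000900 + 0.0305 = 0.029600
r = 2.96%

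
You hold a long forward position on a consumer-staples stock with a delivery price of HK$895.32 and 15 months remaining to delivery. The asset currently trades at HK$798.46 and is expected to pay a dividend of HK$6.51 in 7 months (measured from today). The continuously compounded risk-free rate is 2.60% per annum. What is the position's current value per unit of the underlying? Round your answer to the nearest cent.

PV(remaining dividends) I = 6.51·e^(−0.0260·7/12) = 6.4120
Current forward F = (S − I)·e^(rT) = (798.46 − 6.4120)·e^(0.0260·15/12) = 792.0480 × 1.033034 = 818.2125
Value (long) = (F − K)·e^(−rT) = (818.2125 − 895.32) × 0.968022 = -74.6418
Value = -HK$74.64

-HK$74.64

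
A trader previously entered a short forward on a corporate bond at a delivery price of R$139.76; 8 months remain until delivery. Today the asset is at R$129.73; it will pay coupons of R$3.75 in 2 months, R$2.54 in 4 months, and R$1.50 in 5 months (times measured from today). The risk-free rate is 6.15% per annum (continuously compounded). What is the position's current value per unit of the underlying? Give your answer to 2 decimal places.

PV(remaining coupons) I = 3.75·e^(−0.0615·2/12) + 2.54·e^(−0.0615·4/12) + 1.50·e^(−0.0615·5/12) = 7.6623
Current forward F = (S − I)·e^(rT) = (129.73 − 7.6623)·e^(0.0615·8/12) = 122.0677 × 1.041852 = 127.1765
Value (long) = (F − K)·e^(−rT) = (127.1765 − 139.76) × 0.959829 = -12.0780
Short position value = −(long value) = R$12.08

R$12.08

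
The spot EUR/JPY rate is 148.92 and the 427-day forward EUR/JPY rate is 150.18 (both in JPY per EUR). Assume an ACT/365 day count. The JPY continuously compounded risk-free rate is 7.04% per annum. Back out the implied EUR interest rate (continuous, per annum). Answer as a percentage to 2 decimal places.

F = S·e^((r_JPY − r_EUR)T) ⇒ r_EUR = r_JPY − ln(F/S)/T
ln(150.18/148.92) = 0.008425; /(427/365) = 0.007202
r_EUR = 0.0704 − 0.007202 = 0.063198
r_EUR = 6.32%

6.32%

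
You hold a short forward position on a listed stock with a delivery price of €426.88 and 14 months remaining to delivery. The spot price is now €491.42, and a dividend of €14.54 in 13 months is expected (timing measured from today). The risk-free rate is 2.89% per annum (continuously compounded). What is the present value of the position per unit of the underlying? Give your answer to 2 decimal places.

PV(remaining dividends) I = 14.54·e^(−0.0289·13/12) = 14.0918
Current forward F = (S − I)·e^(rT) = (491.42 − 14.0918)·e^(0.0289·14/12) = 477.3282 × 1.034292 = 493.6967
Value (long) = (F − K)·e^(−rT) = (493.6967 − 426.88) × 0.966845 = 64.6014
Short position value = −(long value) = -€64.60

-€64.60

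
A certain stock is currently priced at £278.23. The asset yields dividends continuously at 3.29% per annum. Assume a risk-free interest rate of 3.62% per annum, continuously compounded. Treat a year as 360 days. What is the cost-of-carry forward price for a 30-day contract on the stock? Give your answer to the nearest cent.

£278.31

F = S·e^((r − q)T) = 278.23 · e^((0.0362 − 0.0329) × 30/360)
= 278.23 · e^0.000275 = 278.23 × 1.000275
F = £278.31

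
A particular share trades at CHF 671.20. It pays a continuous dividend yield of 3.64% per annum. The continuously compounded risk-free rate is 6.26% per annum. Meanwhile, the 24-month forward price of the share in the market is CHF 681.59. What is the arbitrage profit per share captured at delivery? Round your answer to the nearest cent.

Fair forward: F* = S·e^(carry·T), with carry = (r − q) = 0.0626 − 0.0364 = 0.0262
F* = 671.20 · e^(0.0262 × 24/12) = 671.20 · e^0.052400 = 671.20 × 1.053797 = CHF 707.3085
Market CHF 681.59 < fair CHF 707.3085: forward underpriced → reverse cash-and-carry (short spot, go long the forward).
At maturity, profit = |F_mkt − F*| = |681.59 − 707.3085| = CHF 25.72 per share

CHF 25.72 per share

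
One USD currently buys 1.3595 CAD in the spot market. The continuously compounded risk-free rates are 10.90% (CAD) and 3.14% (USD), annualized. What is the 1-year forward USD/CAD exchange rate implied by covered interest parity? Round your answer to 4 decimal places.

F = S·e^((r_CAD − r_USD)T) = 1.3595 · e^((0.1090 − 0.0314) × 1)
= 1.3595 · e^0.077600 = 1.3595 × 1.080690
F = 1.4692 CAD per USD

1.4692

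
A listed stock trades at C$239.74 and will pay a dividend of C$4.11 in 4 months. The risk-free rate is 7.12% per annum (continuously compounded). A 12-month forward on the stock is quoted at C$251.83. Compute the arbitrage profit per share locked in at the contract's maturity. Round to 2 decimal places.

C$1.29 per share

PV(dividends) I = 4.11·e^(−0.0712·4/12) = 4.0136
Fair forward F* = (S − I)·e^(rT) = (239.74 − 4.0136)·e^0.071200 = 235.7264 × 1.073796 = 253.1221
Market C$251.83 < fair 253.1221: forward underpriced → reverse cash-and-carry (short the stock, invest proceeds at r, pay the dividends, go long the forward).
Profit at T = |F_mkt − F*| = |251.83 − 253.1221| = C$1.29 per share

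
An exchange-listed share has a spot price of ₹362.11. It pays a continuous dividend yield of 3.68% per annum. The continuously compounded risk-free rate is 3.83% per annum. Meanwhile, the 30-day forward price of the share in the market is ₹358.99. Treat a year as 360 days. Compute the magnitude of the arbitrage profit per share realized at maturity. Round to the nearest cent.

Fair forward: F* = S·e^(carry·T), with carry = (r − q) = 0.0383 − 0.0368 = 0.0015
F* = 362.11 · e^(0.0015 × 30/360) = 362.11 · e^0.000125 = 362.11 × 1.000125 = ₹362.1553
Market ₹358.99 < fair ₹362.1553: forward underpriced → reverse cash-and-carry (short spot, go long the forward).
At maturity, profit = |F_mkt − F*| = |358.99 − 362.1553| = ₹3.17 per share

₹3.17 per share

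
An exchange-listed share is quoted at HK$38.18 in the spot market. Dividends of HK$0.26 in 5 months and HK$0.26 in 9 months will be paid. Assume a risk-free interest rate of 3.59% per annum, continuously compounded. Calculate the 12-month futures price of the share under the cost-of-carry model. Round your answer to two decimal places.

HK$39.05

PV(dividends) I = 0.26·e^(−0.0359·5/12) + 0.26·e^(−0.0359·9/12)
I = 0.2561 + 0.2531 = 0.5092
F = (S − I)·e^(rT) = (38.18 − 0.5092) · e^(0.0359·12/12)
= 37.6708 · e^0.035900 = 37.6708 × 1.036552 = HK$39.05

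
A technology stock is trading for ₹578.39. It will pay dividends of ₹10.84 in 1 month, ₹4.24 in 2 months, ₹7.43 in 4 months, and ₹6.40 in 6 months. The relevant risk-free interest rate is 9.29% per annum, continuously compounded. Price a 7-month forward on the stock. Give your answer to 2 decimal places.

₹580.78

PV(dividends) I = 10.84·e^(−0.0929·1/12) + 4.24·e^(−0.0929·2/12) + 7.43·e^(−0.0929·4/12) + 6.40·e^(−0.0929·6/12)
I = 10.7564 + 4.1749 + 7.2034 + 6.1095 = 28.2442
F = (S − I)·e^(rT) = (578.39 − 28.2442) · e^(0.0929·7/12)
= 550.1458 · e^0.054192 = 550.1458 × 1.055687 = ₹580.78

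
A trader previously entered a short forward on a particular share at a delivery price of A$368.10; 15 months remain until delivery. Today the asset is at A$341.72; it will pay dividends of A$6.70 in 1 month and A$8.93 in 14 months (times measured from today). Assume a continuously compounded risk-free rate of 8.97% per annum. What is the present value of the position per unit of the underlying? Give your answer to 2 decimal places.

A$2.03

PV(remaining dividends) I = 6.70·e^(−0.0897·1/12) + 8.93·e^(−0.0897·14/12) = 14.6928
Current forward F = (S − I)·e^(rT) = (341.72 − 14.6928)·e^(0.0897·15/12) = 327.0272 × 1.118653 = 365.8300
Value (long) = (F − K)·e^(−rT) = (365.8300 − 368.10) × 0.893933 = -2.0292
Short position value = −(long value) = A$2.03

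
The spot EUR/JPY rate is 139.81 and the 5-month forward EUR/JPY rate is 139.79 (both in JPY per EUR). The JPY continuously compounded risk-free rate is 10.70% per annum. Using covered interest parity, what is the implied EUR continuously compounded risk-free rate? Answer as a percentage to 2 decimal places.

10.73%

F = S·e^((r_JPY − r_EUR)T) ⇒ r_EUR = r_JPY − ln(F/S)/T
ln(139.79/139.81) = -0.000143; /(5/12) = -0.000343
r_EUR = 0.1070 + 0.000343 = 0.107343
r_EUR = 10.73%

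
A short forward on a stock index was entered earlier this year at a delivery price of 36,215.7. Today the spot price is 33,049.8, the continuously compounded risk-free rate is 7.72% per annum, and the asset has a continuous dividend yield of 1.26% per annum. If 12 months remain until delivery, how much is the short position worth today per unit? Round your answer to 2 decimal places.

889.06

Current fair forward for the remaining 12 months: F = S·e^((r − q)·T), (r − q) = 0.0772 − 0.0126 = 0.0646
F = 33049.8 · e^(0.0646 × 12/12) = 33049.8 × 1.06673225 = 35255.2875
Value of long forward = (F − K)·e^(−rT) = (35255.2875 − 36215.7) · e^(−0.0772·12/12)
= -960.4125 × 0.92570469 = -889.06
Short position value = −(long value) = 889.06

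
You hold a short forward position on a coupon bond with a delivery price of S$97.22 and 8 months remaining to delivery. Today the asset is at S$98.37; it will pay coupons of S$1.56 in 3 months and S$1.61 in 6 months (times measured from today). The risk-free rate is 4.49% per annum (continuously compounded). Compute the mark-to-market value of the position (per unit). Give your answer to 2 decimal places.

PV(remaining coupons) I = 1.56·e^(−0.0449·3/12) + 1.61·e^(−0.0449·6/12) = 3.1168
Current forward F = (S − I)·e^(rT) = (98.37 − 3.1168)·e^(0.0449·8/12) = 95.2532 × 1.030386 = 98.1476
Value (long) = (F − K)·e^(−rT) = (98.1476 − 97.22) × 0.970510 = 0.9002
Short position value = −(long value) = -S$0.90

-S$0.90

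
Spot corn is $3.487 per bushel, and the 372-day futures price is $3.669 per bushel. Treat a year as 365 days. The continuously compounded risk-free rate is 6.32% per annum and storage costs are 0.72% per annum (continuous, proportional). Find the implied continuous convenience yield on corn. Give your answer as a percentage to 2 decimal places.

F = S·e^((r+u−y)T) ⇒ (r+u−y) = ln(F/S)/T
ln(3.669/3.487) = 0.050877; /T ⇒ 0.049920
y = r + u − ln(F/S)/T = 0.0632 + 0.0072 − 0.049920 = 0.020480
y = 2.05%

2.05%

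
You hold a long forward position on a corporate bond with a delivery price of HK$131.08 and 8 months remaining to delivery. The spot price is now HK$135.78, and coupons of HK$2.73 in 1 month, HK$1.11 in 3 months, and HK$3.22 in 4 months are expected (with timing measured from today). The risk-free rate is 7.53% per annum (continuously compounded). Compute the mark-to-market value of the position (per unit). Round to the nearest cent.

HK$4.18

PV(remaining coupons) I = 2.73·e^(−0.0753·1/12) + 1.11·e^(−0.0753·3/12) + 3.22·e^(−0.0753·4/12) = 6.9424
Current forward F = (S − I)·e^(rT) = (135.78 − 6.9424)·e^(0.0753·8/12) = 128.8376 × 1.051481 = 135.4703
Value (long) = (F − K)·e^(−rT) = (135.4703 − 131.08) × 0.951039 = 4.1753
Value = HK$4.18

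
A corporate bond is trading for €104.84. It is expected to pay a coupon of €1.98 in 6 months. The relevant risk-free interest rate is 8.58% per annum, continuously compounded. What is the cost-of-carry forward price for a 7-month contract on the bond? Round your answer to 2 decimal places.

PV(coupons) I = 1.98·e^(−0.0858·6/12)
I = 1.8969
F = (S − I)·e^(rT) = (104.84 − 1.8969) · e^(0.0858·7/12)
= 102.9431 · e^0.050050 = 102.9431 × 1.051324 = €108.23

€108.23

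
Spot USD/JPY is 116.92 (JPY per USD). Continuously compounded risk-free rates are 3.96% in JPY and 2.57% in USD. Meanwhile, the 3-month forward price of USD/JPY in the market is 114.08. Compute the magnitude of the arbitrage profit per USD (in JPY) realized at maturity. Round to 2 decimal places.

Fair forward: F* = S·e^(carry·T), with carry = (r_JPY − r_USD) = 0.0396 − 0.0257 = 0.0139
F* = 116.92 · e^(0.0139 × 3/12) = 116.92 · e^0.003475 = 116.92 × 1.003481 = 117.3270
Market 114.08 < fair 117.3270: forward underpriced → reverse cash-and-carry (short spot, go long the forward).
At maturity, profit = |F_mkt − F*| = |114.08 − 117.3270| = 3.25 per USD (in JPY)

3.25 per USD (in JPY)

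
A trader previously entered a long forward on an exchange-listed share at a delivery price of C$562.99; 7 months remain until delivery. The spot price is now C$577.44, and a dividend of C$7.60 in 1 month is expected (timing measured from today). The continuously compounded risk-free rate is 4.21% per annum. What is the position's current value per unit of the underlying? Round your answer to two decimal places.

C$20.53

PV(remaining dividends) I = 7.60·e^(−0.0421·1/12) = 7.5734
Current forward F = (S − I)·e^(rT) = (577.44 − 7.5734)·e^(0.0421·7/12) = 569.8666 × 1.024862 = 584.0346
Value (long) = (F − K)·e^(−rT) = (584.0346 − 562.99) × 0.975741 = 20.5341
Value = C$20.53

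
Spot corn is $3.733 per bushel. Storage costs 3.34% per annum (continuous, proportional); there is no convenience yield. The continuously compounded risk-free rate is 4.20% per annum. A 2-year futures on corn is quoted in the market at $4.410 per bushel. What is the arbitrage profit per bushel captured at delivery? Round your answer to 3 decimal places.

$0.069 per bushel

Fair futures: F* = S·e^(carry·T), with carry = (r + u) = 0.0420 + 0.0334 = 0.0754
F* = 3.733 · e^(0.0754 × 2) = 3.733 · e^0.150800 = 3.733 × 1.162764 = $4.3406
Market $4.410 > fair $4.3406: forward overpriced → cash-and-carry (buy spot, short the forward).
At maturity, profit = |F_mkt − F*| = |4.410 − 4.3406| = $0.069 per bushel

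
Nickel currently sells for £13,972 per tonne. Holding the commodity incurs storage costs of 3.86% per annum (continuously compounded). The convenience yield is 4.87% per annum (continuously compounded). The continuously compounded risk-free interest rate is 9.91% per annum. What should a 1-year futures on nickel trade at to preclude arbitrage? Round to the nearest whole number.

£15,273 per tonne

Net carry = r + u − y = 0.0991 + 0.0386 − 0.0487 = 0.0890
F = S·e^((r+u−y)T) = 13972 · e^(0.0890 × 1) = 13972 · e^0.089000
= 13972 × 1.093081 = £15,273 per tonne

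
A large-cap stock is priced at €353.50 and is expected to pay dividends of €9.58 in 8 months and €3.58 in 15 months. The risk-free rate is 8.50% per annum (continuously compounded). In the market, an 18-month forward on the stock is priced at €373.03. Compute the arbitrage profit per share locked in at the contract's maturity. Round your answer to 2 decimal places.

PV(dividends) I = 9.58·e^(−0.0850·8/12) + 3.58·e^(−0.0850·15/12) = 12.2714
Fair forward F* = (S − I)·e^(rT) = (353.50 − 12.2714)·e^0.127500 = 341.2286 × 1.135985 = 387.6306
Market €373.03 < fair 387.6306: forward underpriced → reverse cash-and-carry (short the stock, invest proceeds at r, pay the dividends, go long the forward).
Profit at T = |F_mkt − F*| = |373.03 − 387.6306| = €14.60 per share

€14.60 per share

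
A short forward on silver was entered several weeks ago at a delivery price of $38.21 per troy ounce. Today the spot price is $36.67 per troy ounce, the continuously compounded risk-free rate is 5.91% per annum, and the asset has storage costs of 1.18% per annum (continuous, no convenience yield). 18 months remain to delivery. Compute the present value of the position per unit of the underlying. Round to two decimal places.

-$2.36 per troy ounce

Current fair forward for the remaining 18 months: F = S·e^((r + u)·T), (r + u) = 0.0591 + 0.0118 = 0.0709
F = 36.67 · e^(0.0709 × 18/12) = 36.67 × 1.112211 = 40.7848
Value of long forward = (F − K)·e^(−rT) = (40.7848 − 38.21) · e^(−0.0591·18/12)
= 2.5748 × 0.915166 = 2.36
Short position value = −(long value) = -$2.36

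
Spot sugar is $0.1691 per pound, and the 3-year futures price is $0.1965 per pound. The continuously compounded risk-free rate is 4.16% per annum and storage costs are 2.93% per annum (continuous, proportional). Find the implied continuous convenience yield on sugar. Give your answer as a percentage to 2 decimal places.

F = S·e^((r+u−y)T) ⇒ (r+u−y) = ln(F/S)/T
ln(0.1965/0.1691) = 0.150172; /T ⇒ 0.050057
y = r + u − ln(F/S)/T = 0.0416 + 0.0293 − 0.050057 = 0.020843
y = 2.08%

2.08%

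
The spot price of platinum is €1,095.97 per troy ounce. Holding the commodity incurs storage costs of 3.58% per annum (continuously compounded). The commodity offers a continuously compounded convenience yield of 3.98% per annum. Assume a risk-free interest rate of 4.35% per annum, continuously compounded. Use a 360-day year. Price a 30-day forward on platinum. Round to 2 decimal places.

€1,099.58 per troy ounce

Net carry = r + u − y = 0.0435 + 0.0358 − 0.0398 = 0.0395
F = S·e^((r+u−y)T) = 1095.97 · e^(0.0395 × 30/360) = 1095.97 · e^0.00329167
= 1095.97 × 1.00329709 = €1,099.58 per troy ounce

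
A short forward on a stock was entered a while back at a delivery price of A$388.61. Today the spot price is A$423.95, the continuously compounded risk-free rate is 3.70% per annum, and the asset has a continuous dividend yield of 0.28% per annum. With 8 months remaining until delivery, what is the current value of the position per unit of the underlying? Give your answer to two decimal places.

Current fair forward for the remaining 8 months: F = S·e^((r − q)·T), (r − q) = 0.0370 − 0.0028 = 0.0342
F = 423.95 · e^(0.0342 × 8/12) = 423.95 × 1.023062 = 433.7271
Value of long forward = (F − K)·e^(−rT) = (433.7271 − 388.61) · e^(−0.0370·8/12)
= 45.1171 × 0.975635 = 44.02
Short position value = −(long value) = -A$44.02

-A$44.02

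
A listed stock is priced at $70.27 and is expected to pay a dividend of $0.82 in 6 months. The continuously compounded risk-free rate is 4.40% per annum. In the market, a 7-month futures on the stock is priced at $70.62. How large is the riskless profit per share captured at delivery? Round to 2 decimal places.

$0.65 per share

PV(dividends) I = 0.82·e^(−0.0440·6/12) = 0.8022
Fair futures F* = (S − I)·e^(rT) = (70.27 − 0.8022)·e^0.025667 = 69.4678 × 1.025999 = 71.2739
Market $70.62 < fair 71.2739: forward underpriced → reverse cash-and-carry (short the stock, invest proceeds at r, pay the dividends, go long the forward).
Profit at T = |F_mkt − F*| = |70.62 − 71.2739| = $0.65 per share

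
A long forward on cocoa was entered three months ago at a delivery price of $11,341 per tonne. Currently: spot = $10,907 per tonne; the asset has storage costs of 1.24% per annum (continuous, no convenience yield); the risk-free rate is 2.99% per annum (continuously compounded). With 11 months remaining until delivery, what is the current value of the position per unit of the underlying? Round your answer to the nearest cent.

-$2.70 per tonne

Current fair forward for the remaining 11 months: F = S·e^((r + u)·T), (r + u) = 0.0299 + 0.0124 = 0.0423
F = 10907 · e^(0.0423 × 11/12) = 10907 × 1.03953656 = 11338.2253
Value of long forward = (F − K)·e^(−rT) = (11338.2253 − 11341) · e^(−0.0299·11/12)
= -2.7747 × 0.97296387 = -2.70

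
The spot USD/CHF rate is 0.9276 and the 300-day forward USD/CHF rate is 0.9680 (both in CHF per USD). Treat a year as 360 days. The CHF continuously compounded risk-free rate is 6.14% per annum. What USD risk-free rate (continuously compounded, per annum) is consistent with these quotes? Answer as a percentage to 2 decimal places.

1.02%

F = S·e^((r_CHF − r_USD)T) ⇒ r_USD = r_CHF − ln(F/S)/T
ln(0.9680/0.9276) = 0.042631; /(300/360) = 0.051157
r_USD = 0.0614 − 0.051157 = 0.010243
r_USD = 1.02%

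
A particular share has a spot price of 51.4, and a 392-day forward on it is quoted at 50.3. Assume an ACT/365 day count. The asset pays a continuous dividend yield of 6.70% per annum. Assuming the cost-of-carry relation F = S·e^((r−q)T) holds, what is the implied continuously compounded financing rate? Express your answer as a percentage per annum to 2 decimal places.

From F = S·e^((r−q)T): (r − q) = ln(F/S)/T
ln(50.3/51.4) = ln(0.978599) = -0.021633
(r − q) = -0.021633 / (392/365) = -0.020143
r = ln(F/S)/T + q = -0.020143 + 0.0670 = 0.046857
r = 4.69%

4.69%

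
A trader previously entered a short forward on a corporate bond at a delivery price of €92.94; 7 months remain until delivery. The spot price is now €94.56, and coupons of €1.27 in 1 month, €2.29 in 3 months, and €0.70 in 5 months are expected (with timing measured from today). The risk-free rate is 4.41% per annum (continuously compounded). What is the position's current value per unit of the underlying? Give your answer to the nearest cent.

PV(remaining coupons) I = 1.27·e^(−0.0441·1/12) + 2.29·e^(−0.0441·3/12) + 0.70·e^(−0.0441·5/12) = 4.2175
Current forward F = (S − I)·e^(rT) = (94.56 − 4.2175)·e^(0.0441·7/12) = 90.3425 × 1.026059 = 92.6967
Value (long) = (F − K)·e^(−rT) = (92.6967 − 92.94) × 0.974603 = -0.2371
Short position value = −(long value) = €0.24

€0.24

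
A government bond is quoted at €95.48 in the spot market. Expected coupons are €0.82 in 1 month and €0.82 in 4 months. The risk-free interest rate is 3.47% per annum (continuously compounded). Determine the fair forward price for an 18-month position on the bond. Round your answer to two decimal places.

PV(coupons) I = 0.82·e^(−0.0347·1/12) + 0.82·e^(−0.0347·4/12)
I = 0.8176 + 0.8106 = 1.6282
F = (S − I)·e^(rT) = (95.48 − 1.6282) · e^(0.0347·18/12)
= 93.8518 · e^0.052050 = 93.8518 × 1.053428 = €98.87

€98.87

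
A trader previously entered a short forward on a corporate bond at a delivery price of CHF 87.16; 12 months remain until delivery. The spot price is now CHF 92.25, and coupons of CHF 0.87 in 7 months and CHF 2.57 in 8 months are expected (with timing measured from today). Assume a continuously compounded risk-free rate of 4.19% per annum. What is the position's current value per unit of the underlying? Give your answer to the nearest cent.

-CHF 5.32

PV(remaining coupons) I = 0.87·e^(−0.0419·7/12) + 2.57·e^(−0.0419·8/12) = 3.3482
Current forward F = (S − I)·e^(rT) = (92.25 − 3.3482)·e^(0.0419·12/12) = 88.9018 × 1.042790 = 92.7059
Value (long) = (F − K)·e^(−rT) = (92.7059 − 87.16) × 0.958966 = 5.3183
Short position value = −(long value) = -CHF 5.32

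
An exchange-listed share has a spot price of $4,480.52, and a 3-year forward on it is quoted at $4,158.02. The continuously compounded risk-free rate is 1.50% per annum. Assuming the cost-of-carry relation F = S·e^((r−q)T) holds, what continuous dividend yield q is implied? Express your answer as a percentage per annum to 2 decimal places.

3.99%

From F = S·e^((r−q)T): (r − q) = ln(F/S)/T
ln(4158.02/4480.52) = ln(0.928022) = -0.074700
(r − q) = -0.074700 / (3) = -0.024900
q = r − ln(F/S)/T = 0.0150 + 0.024900 = 0.039900
q = 3.99%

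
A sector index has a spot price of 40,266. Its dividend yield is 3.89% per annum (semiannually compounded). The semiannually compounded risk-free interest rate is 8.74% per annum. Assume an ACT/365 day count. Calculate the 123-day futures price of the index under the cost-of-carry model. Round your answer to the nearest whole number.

F = S · (1+r/2)^(2T) / (1+q/2)^(2T)
= 40266 × 1.029247 / 1.013068 = 40266 × 1.015970
F = 40,909

40,909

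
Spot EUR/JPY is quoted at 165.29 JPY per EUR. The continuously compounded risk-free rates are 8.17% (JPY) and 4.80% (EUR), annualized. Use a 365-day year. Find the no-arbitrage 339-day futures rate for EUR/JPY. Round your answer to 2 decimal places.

F = S·e^((r_JPY − r_EUR)T) = 165.29 · e^((0.0817 − 0.0480) × 339/365)
= 165.29 · e^0.031299 = 165.29 × 1.031794
F = 170.55 JPY per EUR

170.55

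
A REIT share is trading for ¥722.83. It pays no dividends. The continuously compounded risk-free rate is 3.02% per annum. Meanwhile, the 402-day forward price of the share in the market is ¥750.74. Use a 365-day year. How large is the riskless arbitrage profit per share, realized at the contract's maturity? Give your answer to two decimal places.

Fair forward: F* = S·e^(carry·T), with carry = r = 0.0302
F* = 722.83 · e^(0.0302 × 402/365) = 722.83 · e^0.033261 = 722.83 × 1.033820 = ¥747.2761
Market ¥750.74 > fair ¥747.2761: forward overpriced → cash-and-carry (buy spot, short the forward).
At maturity, profit = |F_mkt − F*| = |750.74 − 747.2761| = ¥3.46 per share

¥3.46 per share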